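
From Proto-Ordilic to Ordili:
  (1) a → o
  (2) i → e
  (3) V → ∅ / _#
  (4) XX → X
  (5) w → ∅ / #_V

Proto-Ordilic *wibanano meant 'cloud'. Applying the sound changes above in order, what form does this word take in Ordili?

Ordili: *wibanano > wibonono > webonono > webonon > ebonon  (by vowel merger, vowel merger, apocope, glide loss)

ebonon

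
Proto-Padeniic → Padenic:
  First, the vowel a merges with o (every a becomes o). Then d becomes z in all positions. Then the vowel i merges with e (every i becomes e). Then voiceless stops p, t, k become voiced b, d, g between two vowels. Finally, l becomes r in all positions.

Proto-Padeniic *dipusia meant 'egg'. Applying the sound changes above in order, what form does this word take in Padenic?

zebuseo

Padenic: start from *dipusia.
  rule 1 (vowel merger): dipusia → dipusio
  rule 2 (unconditioned shift): dipusio → zipusio
  rule 3 (vowel merger): zipusio → zepuseo
  rule 4 (intervocalic voicing): zepuseo → zebuseo
  rule 5: no change — zebuseo
  ⇒ Padenic zebuseo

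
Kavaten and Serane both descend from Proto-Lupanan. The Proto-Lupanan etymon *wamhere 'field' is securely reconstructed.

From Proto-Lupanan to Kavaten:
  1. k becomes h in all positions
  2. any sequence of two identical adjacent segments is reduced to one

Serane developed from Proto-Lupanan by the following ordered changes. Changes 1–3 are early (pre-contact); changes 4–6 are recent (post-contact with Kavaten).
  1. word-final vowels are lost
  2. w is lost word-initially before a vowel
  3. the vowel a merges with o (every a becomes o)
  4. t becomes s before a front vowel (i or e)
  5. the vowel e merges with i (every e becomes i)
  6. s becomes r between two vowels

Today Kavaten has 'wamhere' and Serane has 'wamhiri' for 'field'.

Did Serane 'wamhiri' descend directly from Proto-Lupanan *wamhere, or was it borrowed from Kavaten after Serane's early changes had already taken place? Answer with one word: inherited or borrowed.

borrowed

If inherited, *wamhere would pass through all of Serane's changes:
Serane: *wamhere
  wamhere → wamher   [apocope]
  wamher → amher   [glide loss]
  amher → omher   [vowel merger]
  omher (rule 4 does not apply)
  omher → omhir   [vowel merger]
  omhir (rule 6 does not apply)
  giving Serane omhir.
If borrowed from Kavaten 'wamhere' after the early changes, it would undergo only the recent ones:
  rule 4 (palatalisation): no change (wamhere)
  rule 5 (vowel merger): wamhere → wamhiri
  rule 6 (rhotacism): no change (wamhiri)
  ⇒ as a loan: wamhiri
Serane 'wamhiri' matches the loan outcome 'wamhiri', not the inherited 'omhir' — it skipped the early Serane changes, so it was borrowed from Kavaten.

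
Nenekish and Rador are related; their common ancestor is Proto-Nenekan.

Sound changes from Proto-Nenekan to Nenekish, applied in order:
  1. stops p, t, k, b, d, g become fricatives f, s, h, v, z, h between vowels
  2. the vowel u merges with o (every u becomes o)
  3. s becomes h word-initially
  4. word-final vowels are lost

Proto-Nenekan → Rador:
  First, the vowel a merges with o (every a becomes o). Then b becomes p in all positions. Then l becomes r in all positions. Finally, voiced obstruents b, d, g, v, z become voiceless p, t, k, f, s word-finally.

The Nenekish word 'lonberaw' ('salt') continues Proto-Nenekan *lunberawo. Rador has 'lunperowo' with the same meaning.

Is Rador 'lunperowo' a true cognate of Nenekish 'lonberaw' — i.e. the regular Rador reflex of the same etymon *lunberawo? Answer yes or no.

no

Derive the expected Rador reflex of *lunberawo:
Rador: *lunberawo
  lunberawo → lunberowo   [vowel merger]
  lunberowo → lunperowo   [unconditioned shift]
  lunperowo → runperowo   [unconditioned shift]
  runperowo (rule 4 does not apply)
  giving Rador runperowo.
The regular Rador reflex would be 'runperowo', but the attested form is 'lunperowo'. The correspondence is irregular, so they are not cognates (the Rador form has a different source).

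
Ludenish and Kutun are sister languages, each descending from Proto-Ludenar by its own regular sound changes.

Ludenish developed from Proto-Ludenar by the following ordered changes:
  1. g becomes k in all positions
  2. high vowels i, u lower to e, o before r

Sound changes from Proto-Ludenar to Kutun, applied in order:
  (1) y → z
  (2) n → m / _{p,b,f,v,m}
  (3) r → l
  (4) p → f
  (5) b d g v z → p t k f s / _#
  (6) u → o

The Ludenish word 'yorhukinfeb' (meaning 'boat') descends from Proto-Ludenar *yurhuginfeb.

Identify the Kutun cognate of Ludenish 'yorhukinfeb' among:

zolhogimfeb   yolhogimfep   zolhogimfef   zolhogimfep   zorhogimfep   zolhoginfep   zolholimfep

zolhogimfep

Kutun: *yurhuginfeb > zurhuginfeb > zurhugimfeb > zulhugimfeb > zulhugimfep > zolhogimfep  (by unconditioned shift, nasal place assimilation, unconditioned shift, final devoicing, vowel merger)
The other candidates each miss or misapply at least one Kutun change.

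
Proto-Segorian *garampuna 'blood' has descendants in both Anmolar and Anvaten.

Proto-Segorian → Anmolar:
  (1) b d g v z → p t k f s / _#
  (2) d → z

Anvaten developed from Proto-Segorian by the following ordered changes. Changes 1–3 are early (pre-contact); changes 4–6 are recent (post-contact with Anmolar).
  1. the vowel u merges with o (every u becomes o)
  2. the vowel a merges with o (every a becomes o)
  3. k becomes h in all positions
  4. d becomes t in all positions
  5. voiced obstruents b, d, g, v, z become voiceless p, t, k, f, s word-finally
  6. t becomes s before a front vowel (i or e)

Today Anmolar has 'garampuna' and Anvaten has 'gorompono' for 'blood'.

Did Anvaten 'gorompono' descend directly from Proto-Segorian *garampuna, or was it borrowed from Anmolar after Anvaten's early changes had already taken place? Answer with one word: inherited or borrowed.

If inherited, *garampuna would pass through all of Anvaten's changes:
Anvaten: *garampuna
  garampuna → garampona   [vowel merger]
  garampona → gorompono   [vowel merger]
  gorompono (rule 3 does not apply)
  gorompono (rule 4 does not apply)
  gorompono (rule 5 does not apply)
  gorompono (rule 6 does not apply)
  giving Anvaten gorompono.
If borrowed from Anmolar 'garampuna' after the early changes, it would undergo only the recent ones:
  rule 4 (unconditioned shift): no change (garampuna)
  rule 5 (final devoicing): no change (garampuna)
  rule 6 (palatalisation): no change (garampuna)
  ⇒ as a loan: garampuna
Anvaten 'gorompono' matches the inherited outcome exactly, so it is an inherited cognate, not a loan.

inherited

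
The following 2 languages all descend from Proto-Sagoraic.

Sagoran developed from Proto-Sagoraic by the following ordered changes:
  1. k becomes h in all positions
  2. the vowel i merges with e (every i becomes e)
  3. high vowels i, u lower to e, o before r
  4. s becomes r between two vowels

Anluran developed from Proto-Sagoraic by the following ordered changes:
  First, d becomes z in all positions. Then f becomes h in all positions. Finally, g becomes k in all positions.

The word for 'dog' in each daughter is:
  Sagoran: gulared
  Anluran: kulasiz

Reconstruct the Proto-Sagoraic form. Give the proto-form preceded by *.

*gulasid

Position 7: Sagoran has d, Anluran has z. Sagoran preserves d here (none of its changes turn any other segment into d), so the proto-segment is *d.
Position 5: Sagoran has r, Anluran has s. Anluran preserves s here (none of its changes turn any other segment into s), so the proto-segment is *s.
Position 6: Sagoran has e, Anluran has i. Anluran preserves i here (none of its changes turn any other segment into i), so the proto-segment is *i.
Verify the candidate proto-form against each daughter:
Sagoran: start from *gulasid.
  rule 1: no change — gulasid
  rule 2 (vowel merger): gulasid → gulased
  rule 3: no change — gulased
  rule 4 (rhotacism): gulased → gulared
  ⇒ Sagoran gulared
Anluran: *gulasid
  gulasid → gulasiz   [unconditioned shift]
  gulasiz (rule 2 does not apply)
  gulasiz → kulasiz   [unconditioned shift]
  giving Anluran kulasiz.
*gulasid is the unique common source.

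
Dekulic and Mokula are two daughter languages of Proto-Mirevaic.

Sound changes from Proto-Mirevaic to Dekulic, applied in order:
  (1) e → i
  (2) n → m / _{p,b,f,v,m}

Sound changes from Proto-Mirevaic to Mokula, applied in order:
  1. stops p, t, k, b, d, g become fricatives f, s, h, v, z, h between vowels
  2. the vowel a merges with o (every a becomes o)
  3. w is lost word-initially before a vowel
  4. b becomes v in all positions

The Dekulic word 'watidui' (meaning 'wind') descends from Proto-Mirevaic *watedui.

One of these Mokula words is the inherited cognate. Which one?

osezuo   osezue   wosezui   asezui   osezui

Mokula: start from *watedui.
  rule 1 (intervocalic lenition): watedui → wasezui
  rule 2 (vowel merger): wasezui → wosezui
  rule 3 (glide loss): wosezui → osezui
  rule 4: no change — osezui
  ⇒ Mokula osezui

osezui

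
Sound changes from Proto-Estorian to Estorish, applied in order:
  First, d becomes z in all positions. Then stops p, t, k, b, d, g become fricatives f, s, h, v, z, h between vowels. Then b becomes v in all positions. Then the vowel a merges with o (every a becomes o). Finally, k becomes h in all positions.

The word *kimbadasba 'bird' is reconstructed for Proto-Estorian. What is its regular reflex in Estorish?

himvozosvo

Estorish: start from *kimbadasba.
  rule 1 (unconditioned shift): kimbadasba → kimbazasba
  rule 2: no change — kimbazasba
  rule 3 (unconditioned shift): kimbazasba → kimvazasva
  rule 4 (vowel merger): kimvazasva → kimvozosvo
  rule 5 (unconditioned shift): kimvozosvo → himvozosvo
  ⇒ Estorish himvozosvo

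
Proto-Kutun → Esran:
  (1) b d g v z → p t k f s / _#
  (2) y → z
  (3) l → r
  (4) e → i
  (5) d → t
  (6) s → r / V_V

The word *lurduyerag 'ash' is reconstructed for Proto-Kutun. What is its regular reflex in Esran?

Esran: *lurduyerag
  lurduyerag → lurduyerak   [final devoicing]
  lurduyerak → lurduzerak   [unconditioned shift]
  lurduzerak → rurduzerak   [unconditioned shift]
  rurduzerak → rurduzirak   [vowel merger]
  rurduzirak → rurtuzirak   [unconditioned shift]
  rurtuzirak (rule 6 does not apply)
  giving Esran rurtuzirak.

rurtuzirak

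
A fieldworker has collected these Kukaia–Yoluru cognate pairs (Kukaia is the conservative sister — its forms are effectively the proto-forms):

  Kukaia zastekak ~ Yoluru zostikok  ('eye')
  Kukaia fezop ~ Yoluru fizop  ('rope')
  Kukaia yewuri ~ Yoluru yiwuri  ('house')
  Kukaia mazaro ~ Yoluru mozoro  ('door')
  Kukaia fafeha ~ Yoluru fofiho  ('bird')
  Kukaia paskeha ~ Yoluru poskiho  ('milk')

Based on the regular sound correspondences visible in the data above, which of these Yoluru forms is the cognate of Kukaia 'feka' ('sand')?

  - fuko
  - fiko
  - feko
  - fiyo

zastekak ~ zostikok, fezop ~ fizop — Kukaia e corresponds to Yoluru i after a consonant, before a consonant other than r, m, n, p, b, f, v.
fafeha ~ fofiho, paskeha ~ poskiho — Kukaia a corresponds to Yoluru o word-finally.
Applying these to Kukaia 'feka':
  feka → fika   (e→i after a consonant, before a consonant other than r, m, n, p, b, f, v)
  fika → fiko   (a→o word-finally)
So the Yoluru cognate is 'fiko'.

fiko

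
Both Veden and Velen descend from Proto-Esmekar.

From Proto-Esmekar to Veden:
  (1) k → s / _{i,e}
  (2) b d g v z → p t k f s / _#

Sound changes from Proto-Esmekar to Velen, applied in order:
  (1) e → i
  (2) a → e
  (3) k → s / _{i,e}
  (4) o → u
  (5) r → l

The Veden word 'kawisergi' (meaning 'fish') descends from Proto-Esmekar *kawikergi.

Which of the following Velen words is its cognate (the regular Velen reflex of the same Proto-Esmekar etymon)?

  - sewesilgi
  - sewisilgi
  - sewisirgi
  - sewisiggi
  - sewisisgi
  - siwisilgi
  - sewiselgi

sewisilgi

Velen: start from *kawikergi.
  rule 1 (vowel merger): kawikergi → kawikirgi
  rule 2 (vowel merger): kawikirgi → kewikirgi
  rule 3 (palatalisation): kewikirgi → sewisirgi
  rule 4: no change — sewisirgi
  rule 5 (unconditioned shift): sewisirgi → sewisilgi
  ⇒ Velen sewisilgi
The other candidates each miss or misapply at least one Velen change.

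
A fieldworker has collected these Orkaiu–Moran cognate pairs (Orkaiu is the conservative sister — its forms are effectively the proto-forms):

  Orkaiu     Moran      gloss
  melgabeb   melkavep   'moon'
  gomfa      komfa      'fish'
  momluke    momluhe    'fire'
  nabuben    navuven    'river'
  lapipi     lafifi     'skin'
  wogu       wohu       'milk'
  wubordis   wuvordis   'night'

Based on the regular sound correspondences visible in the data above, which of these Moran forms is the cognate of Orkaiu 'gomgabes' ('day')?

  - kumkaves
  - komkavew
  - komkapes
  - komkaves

komkaves

gomfa ~ komfa — Orkaiu g corresponds to Moran k word-initially before a back vowel.
melgabeb ~ melkavep — Orkaiu g corresponds to Moran k after a consonant, before a back vowel.
melgabeb ~ melkavep, nabuben ~ navuven — Orkaiu b corresponds to Moran v between vowels (before a front vowel).
Applying these to Orkaiu 'gomgabes':
  gomgabes → komgabes   (g→k word-initially before a back vowel)
  komgabes → komkabes   (g→k after a consonant, before a back vowel)
  komkabes → komkaves   (b→v between vowels (before a front vowel))
So the Moran cognate is 'komkaves'.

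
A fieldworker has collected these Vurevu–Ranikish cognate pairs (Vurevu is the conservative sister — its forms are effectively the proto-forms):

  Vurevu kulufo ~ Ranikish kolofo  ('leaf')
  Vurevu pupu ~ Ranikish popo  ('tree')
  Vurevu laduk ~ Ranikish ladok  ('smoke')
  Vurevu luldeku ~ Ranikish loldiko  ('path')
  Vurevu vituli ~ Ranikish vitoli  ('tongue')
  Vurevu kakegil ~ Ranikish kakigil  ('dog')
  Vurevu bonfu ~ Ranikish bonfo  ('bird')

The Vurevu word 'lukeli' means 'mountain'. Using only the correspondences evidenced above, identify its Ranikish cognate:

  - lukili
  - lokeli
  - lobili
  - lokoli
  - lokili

lokili

kulufo ~ kolofo, laduk ~ ladok — Vurevu u corresponds to Ranikish o after a consonant, before a consonant other than r, m, n, p, b, f, v.
luldeku ~ loldiko, kakegil ~ kakigil — Vurevu e corresponds to Ranikish i after a consonant, before a consonant other than r, m, n, p, b, f, v.
Applying these to Vurevu 'lukeli':
  lukeli → lokeli   (u→o after a consonant, before a consonant other than r, m, n, p, b, f, v)
  lokeli → lokili   (e→i after a consonant, before a consonant other than r, m, n, p, b, f, v)
So the Ranikish cognate is 'lokili'.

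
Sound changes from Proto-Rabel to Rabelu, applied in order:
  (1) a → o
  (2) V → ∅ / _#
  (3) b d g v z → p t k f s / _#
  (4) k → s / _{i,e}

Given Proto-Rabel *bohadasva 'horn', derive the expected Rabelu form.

Rabelu: start from *bohadasva.
  rule 1 (vowel merger): bohadasva → bohodosvo
  rule 2 (apocope): bohodosvo → bohodosv
  rule 3 (final devoicing): bohodosv → bohodosf
  rule 4: no change — bohodosf
  ⇒ Rabelu bohodosf

bohodosf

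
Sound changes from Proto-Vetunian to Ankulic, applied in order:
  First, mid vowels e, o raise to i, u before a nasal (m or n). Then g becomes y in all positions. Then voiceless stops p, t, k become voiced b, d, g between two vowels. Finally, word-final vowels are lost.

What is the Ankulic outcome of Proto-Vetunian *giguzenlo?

Ankulic: *giguzenlo > giguzinlo > yiyuzinlo > yiyuzinl  (by pre-nasal raising, unconditioned shift, apocope)

yiyuzinl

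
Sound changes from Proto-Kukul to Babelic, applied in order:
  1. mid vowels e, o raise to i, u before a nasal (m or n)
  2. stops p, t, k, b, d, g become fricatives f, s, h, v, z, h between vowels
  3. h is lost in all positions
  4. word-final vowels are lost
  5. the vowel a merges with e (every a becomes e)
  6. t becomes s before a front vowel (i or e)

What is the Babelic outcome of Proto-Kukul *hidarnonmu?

Babelic: start from *hidarnonmu.
  rule 1 (pre-nasal raising): hidarnonmu → hidarnunmu
  rule 2 (intervocalic lenition): hidarnunmu → hizarnunmu
  rule 3 (h-loss): hizarnunmu → izarnunmu
  rule 4 (apocope): izarnunmu → izarnunm
  rule 5 (vowel merger): izarnunm → izernunm
  rule 6: no change — izernunm
  ⇒ Babelic izernunm

izernunm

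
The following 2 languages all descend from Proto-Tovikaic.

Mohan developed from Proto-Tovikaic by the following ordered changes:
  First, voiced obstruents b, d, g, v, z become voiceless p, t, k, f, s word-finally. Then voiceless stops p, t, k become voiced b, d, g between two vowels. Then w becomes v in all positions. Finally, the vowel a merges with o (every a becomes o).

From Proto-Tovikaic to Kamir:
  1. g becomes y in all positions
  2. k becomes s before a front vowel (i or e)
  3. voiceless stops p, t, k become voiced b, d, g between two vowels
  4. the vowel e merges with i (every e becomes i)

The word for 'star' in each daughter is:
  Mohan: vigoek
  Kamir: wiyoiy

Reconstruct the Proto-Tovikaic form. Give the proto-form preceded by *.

*wigoeg

Position 6: Mohan has k, Kamir has y. Taking the neighbouring segments as reconstructed: Mohan k could go back to *k or *g; Kamir y could go back to *g or *y — the one source consistent with every daughter is *g.
Position 1: Mohan has v, Kamir has w. Kamir preserves w here (none of its changes turn any other segment into w), so the proto-segment is *w.
Verify the candidate proto-form against each daughter:
Mohan: *wigoeg
  wigoeg → wigoek   [final devoicing]
  wigoek (rule 2 does not apply)
  wigoek → vigoek   [unconditioned shift]
  vigoek (rule 4 does not apply)
  giving Mohan vigoek.
Kamir: *wigoeg
  wigoeg → wiyoey   [unconditioned shift]
  wiyoey (rule 2 does not apply)
  wiyoey (rule 3 does not apply)
  wiyoey → wiyoiy   [vowel merger]
  giving Kamir wiyoiy.
Only *wigoeg yields all of Mohan vigoek, Kamir wiyoiy.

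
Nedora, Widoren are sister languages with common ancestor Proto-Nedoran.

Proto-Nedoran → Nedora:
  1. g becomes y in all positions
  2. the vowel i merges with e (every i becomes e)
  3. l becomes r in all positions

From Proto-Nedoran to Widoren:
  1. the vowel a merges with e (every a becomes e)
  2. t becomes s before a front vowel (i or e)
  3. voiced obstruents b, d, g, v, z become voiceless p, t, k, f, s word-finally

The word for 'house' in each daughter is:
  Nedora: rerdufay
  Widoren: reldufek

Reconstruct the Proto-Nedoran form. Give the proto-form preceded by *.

*reldufag

Position 3: Nedora has r, Widoren has l. Widoren preserves l here (none of its changes turn any other segment into l), so the proto-segment is *l.
Position 8: Nedora has y, Widoren has k. Taking the neighbouring segments as reconstructed: Nedora y could go back to *g or *y; Widoren k could go back to *k or *g — the one source consistent with every daughter is *g.
Verify the candidate proto-form against each daughter:
Nedora: *reldufag > reldufay > rerdufay  (by unconditioned shift, unconditioned shift)
Widoren: *reldufag > reldufeg > reldufek  (by vowel merger, final devoicing)
No other proto-form is consistent with every reflex, so the reconstruction is *reldufag.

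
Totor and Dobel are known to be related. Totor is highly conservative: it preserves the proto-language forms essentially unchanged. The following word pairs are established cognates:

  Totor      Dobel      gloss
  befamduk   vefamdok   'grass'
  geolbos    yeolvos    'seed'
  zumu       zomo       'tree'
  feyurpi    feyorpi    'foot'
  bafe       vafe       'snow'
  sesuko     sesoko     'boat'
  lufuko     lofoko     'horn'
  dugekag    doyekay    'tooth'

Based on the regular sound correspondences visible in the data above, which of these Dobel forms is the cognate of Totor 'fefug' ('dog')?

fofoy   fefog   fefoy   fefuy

fefoy

befamduk ~ vefamdok, sesuko ~ sesoko — Totor u corresponds to Dobel o after a consonant, before a consonant other than r, m, n, p, b, f, v.
dugekag ~ doyekay — Totor g corresponds to Dobel y word-finally.
Applying these to Totor 'fefug':
  fefug → fefog   (u→o after a consonant, before a consonant other than r, m, n, p, b, f, v)
  fefog → fefoy   (g→y word-finally)
So the Dobel cognate is 'fefoy'.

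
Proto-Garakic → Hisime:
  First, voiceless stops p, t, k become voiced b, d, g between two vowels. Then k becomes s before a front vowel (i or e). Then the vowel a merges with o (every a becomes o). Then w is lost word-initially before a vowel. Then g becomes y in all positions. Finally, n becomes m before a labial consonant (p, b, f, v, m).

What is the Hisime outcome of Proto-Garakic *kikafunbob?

Hisime: start from *kikafunbob.
  rule 1 (intervocalic voicing): kikafunbob → kigafunbob
  rule 2 (palatalisation): kigafunbob → sigafunbob
  rule 3 (vowel merger): sigafunbob → sigofunbob
  rule 4: no change — sigofunbob
  rule 5 (unconditioned shift): sigofunbob → siyofunbob
  rule 6 (nasal place assimilation): siyofunbob → siyofumbob
  ⇒ Hisime siyofumbob

siyofumbob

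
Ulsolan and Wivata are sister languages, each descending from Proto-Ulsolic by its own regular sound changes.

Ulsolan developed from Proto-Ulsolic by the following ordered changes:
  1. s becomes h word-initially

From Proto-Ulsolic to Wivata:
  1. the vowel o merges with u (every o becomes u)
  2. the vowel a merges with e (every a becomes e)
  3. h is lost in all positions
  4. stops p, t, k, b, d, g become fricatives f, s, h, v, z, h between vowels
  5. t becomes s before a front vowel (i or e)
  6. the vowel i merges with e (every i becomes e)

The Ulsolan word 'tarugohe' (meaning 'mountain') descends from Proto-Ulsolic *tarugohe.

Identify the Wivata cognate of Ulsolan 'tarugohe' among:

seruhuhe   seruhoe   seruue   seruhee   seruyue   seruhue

Wivata: start from *tarugohe.
  rule 1 (vowel merger): tarugohe → taruguhe
  rule 2 (vowel merger): taruguhe → teruguhe
  rule 3 (h-loss): teruguhe → terugue
  rule 4 (intervocalic lenition): terugue → teruhue
  rule 5 (palatalisation): teruhue → seruhue
  rule 6: no change — seruhue
  ⇒ Wivata seruhue
The other candidates each miss or misapply at least one Wivata change.

seruhue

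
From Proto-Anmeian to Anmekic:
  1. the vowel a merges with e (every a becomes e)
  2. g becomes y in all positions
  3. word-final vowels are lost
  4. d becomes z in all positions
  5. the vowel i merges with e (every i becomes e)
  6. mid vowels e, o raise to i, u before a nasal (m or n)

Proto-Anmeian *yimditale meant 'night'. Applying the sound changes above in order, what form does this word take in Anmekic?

yimzetel

Anmekic: *yimditale > yimditele > yimditel > yimzitel > yemzetel > yimzetel  (by vowel merger, apocope, unconditioned shift, vowel merger, pre-nasal raising)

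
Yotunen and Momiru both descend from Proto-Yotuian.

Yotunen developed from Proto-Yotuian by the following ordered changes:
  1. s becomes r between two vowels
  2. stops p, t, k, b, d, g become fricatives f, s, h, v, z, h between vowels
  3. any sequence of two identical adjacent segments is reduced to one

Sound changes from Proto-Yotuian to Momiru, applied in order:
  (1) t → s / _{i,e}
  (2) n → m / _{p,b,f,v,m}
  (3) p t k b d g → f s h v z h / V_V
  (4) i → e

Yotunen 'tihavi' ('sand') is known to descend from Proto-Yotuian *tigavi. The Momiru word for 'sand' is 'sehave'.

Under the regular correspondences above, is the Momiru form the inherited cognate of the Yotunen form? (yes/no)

Derive the expected Momiru reflex of *tigavi:
Momiru: *tigavi > sigavi > sihavi > sehave  (by palatalisation, intervocalic lenition, vowel merger)
Momiru 'sehave' matches the regular reflex exactly, so the pair is cognate.

yes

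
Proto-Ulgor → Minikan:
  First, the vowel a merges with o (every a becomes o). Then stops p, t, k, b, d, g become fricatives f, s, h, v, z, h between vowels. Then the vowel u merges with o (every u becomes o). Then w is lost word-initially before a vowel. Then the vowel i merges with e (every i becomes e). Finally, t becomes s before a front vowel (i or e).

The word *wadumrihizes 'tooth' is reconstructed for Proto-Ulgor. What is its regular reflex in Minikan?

ozomrehezes

Minikan: *wadumrihizes > wodumrihizes > wozumrihizes > wozomrihizes > ozomrihizes > ozomrehezes  (by vowel merger, intervocalic lenition, vowel merger, glide loss, vowel merger)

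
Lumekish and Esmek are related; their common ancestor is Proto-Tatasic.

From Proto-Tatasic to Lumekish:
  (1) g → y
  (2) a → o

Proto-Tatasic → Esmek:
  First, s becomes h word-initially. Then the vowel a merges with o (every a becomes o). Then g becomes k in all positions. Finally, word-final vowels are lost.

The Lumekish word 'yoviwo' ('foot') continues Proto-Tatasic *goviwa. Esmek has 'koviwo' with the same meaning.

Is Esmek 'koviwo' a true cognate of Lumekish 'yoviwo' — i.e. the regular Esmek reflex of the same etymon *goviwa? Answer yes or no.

Derive the expected Esmek reflex of *goviwa:
Esmek: *goviwa
  goviwa (rule 1 does not apply)
  goviwa → goviwo   [vowel merger]
  goviwo → koviwo   [unconditioned shift]
  koviwo → koviw   [apocope]
  giving Esmek koviw.
The regular Esmek reflex would be 'koviw', but the attested form is 'koviwo'. The correspondence is irregular, so they are not cognates (the Esmek form has a different source).

no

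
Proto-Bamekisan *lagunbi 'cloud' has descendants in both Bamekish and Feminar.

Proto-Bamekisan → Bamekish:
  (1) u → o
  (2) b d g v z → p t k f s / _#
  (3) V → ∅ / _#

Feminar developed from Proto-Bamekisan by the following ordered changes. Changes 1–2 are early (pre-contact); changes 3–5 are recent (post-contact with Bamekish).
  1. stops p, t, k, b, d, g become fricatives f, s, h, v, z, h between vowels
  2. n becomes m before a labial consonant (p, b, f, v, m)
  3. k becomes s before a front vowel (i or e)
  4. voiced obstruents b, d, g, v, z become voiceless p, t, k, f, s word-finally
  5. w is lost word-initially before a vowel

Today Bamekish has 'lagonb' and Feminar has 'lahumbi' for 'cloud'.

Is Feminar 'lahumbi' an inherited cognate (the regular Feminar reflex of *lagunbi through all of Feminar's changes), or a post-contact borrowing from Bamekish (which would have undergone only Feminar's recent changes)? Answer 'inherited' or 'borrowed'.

inherited

If inherited, *lagunbi would pass through all of Feminar's changes:
Feminar: *lagunbi > lahunbi > lahumbi  (by intervocalic lenition, nasal place assimilation)
If borrowed from Bamekish 'lagonb' after the early changes, it would undergo only the recent ones:
  rule 3 (palatalisation): no change (lagonb)
  rule 4 (final devoicing): lagonb → lagonp
  rule 5 (glide loss): no change (lagonp)
  ⇒ as a loan: lagonp
Feminar 'lahumbi' matches the inherited outcome exactly, so it is an inherited cognate, not a loan.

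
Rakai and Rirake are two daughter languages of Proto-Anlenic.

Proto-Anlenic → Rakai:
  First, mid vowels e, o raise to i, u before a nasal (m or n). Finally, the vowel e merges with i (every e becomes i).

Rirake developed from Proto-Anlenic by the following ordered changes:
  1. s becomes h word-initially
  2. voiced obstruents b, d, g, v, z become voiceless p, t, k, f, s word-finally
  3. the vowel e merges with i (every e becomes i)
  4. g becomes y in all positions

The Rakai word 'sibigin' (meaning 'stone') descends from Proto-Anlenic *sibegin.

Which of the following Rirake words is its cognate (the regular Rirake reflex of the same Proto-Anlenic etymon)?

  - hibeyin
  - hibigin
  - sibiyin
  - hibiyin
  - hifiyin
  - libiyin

hibiyin

Rirake: start from *sibegin.
  rule 1 (debuccalisation): sibegin → hibegin
  rule 2: no change — hibegin
  rule 3 (vowel merger): hibegin → hibigin
  rule 4 (unconditioned shift): hibigin → hibiyin
  ⇒ Rirake hibiyin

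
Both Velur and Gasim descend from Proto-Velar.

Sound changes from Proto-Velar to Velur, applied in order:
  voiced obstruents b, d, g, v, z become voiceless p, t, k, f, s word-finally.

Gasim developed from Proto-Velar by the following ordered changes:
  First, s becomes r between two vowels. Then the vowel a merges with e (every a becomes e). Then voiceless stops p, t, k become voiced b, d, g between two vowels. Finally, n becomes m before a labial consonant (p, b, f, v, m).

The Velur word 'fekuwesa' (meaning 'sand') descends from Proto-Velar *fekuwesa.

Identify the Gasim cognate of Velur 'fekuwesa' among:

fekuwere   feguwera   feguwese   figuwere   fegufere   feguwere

feguwere

Gasim: *fekuwesa > fekuwera > fekuwere > feguwere  (by rhotacism, vowel merger, intervocalic voicing)
The other candidates each miss or misapply at least one Gasim change.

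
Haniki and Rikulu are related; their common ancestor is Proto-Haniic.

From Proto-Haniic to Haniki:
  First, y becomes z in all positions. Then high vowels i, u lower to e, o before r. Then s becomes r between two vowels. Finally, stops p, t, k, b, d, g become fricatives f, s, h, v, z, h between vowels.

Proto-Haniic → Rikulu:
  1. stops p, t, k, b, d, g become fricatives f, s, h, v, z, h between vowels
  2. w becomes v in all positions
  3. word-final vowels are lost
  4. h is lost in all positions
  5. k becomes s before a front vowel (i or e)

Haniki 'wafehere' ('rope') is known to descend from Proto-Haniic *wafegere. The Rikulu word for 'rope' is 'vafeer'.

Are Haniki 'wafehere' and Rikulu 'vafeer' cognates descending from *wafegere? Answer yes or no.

Derive the expected Rikulu reflex of *wafegere:
Rikulu: start from *wafegere.
  rule 1 (intervocalic lenition): wafegere → wafehere
  rule 2 (unconditioned shift): wafehere → vafehere
  rule 3 (apocope): vafehere → vafeher
  rule 4 (h-loss): vafeher → vafeer
  rule 5: no change — vafeer
  ⇒ Rikulu vafeer
Rikulu 'vafeer' matches the regular reflex exactly, so the pair is cognate.

yes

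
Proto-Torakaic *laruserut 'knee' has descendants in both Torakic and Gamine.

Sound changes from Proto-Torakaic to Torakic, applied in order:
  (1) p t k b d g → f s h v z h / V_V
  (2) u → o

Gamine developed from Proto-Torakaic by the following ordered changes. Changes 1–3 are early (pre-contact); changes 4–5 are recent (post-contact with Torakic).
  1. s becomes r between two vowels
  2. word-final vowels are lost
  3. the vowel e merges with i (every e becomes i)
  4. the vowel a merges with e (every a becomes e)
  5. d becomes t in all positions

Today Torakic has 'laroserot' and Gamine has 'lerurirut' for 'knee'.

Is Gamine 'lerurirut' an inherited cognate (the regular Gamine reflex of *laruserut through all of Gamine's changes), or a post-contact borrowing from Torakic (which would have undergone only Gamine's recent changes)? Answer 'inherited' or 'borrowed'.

inherited

If inherited, *laruserut would pass through all of Gamine's changes:
Gamine: *laruserut
  laruserut → larurerut   [rhotacism]
  larurerut (rule 2 does not apply)
  larurerut → larurirut   [vowel merger]
  larurirut → lerurirut   [vowel merger]
  lerurirut (rule 5 does not apply)
  giving Gamine lerurirut.
If borrowed from Torakic 'laroserot' after the early changes, it would undergo only the recent ones:
  rule 4 (vowel merger): laroserot → leroserot
  rule 5 (unconditioned shift): no change (leroserot)
  ⇒ as a loan: leroserot
Gamine 'lerurirut' matches the inherited outcome exactly, so it is an inherited cognate, not a loan.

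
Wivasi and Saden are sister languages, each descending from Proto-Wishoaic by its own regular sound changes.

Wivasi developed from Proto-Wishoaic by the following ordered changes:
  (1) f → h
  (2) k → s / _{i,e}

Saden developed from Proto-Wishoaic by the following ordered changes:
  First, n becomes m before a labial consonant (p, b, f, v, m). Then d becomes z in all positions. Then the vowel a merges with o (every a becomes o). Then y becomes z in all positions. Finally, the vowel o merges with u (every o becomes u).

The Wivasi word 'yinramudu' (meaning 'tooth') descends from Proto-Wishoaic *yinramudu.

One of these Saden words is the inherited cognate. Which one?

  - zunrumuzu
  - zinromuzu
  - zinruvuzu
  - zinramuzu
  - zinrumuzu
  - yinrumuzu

Saden: start from *yinramudu.
  rule 1: no change — yinramudu
  rule 2 (unconditioned shift): yinramudu → yinramuzu
  rule 3 (vowel merger): yinramuzu → yinromuzu
  rule 4 (unconditioned shift): yinromuzu → zinromuzu
  rule 5 (vowel merger): zinromuzu → zinrumuzu
  ⇒ Saden zinrumuzu
The other candidates each miss or misapply at least one Saden change.

zinrumuzu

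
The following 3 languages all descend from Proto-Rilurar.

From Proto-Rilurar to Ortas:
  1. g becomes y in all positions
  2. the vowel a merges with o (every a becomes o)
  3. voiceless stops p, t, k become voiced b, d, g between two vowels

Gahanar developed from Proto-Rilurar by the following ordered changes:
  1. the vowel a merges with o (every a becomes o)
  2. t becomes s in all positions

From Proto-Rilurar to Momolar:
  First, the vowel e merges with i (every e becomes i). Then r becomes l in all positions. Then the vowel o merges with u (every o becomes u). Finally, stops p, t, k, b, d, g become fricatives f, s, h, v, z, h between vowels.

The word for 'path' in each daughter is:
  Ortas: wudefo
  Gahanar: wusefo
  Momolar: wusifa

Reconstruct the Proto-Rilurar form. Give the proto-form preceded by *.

Position 4: Ortas has e, Gahanar has e, Momolar has i. Ortas preserves e here (none of its changes turn any other segment into e), so the proto-segment is *e.
Position 3: Ortas has d, Gahanar has s, Momolar has s. Taking the neighbouring segments as reconstructed: Ortas d could go back to *t or *d; Gahanar s could go back to *t or *s; Momolar s could go back to *t or *s — the one source consistent with every daughter is *t.
Continuing position by position gives *wutefa; check it forward:
Ortas: start from *wutefa.
  rule 1: no change — wutefa
  rule 2 (vowel merger): wutefa → wutefo
  rule 3 (intervocalic voicing): wutefo → wudefo
  ⇒ Ortas wudefo
Gahanar: *wutefa > wutefo > wusefo  (by vowel merger, unconditioned shift)
Momolar: *wutefa > wutifa > wusifa  (by vowel merger, intervocalic lenition)
*wutefa is the unique common source.

*wutefa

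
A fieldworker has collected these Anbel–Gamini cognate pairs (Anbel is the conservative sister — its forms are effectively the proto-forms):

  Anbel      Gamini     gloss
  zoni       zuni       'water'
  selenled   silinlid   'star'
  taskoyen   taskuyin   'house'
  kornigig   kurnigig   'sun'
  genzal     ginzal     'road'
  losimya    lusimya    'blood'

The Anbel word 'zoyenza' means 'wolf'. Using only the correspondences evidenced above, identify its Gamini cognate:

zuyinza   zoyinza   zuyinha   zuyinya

taskoyen ~ taskuyin, losimya ~ lusimya — Anbel o corresponds to Gamini u after a consonant, before a consonant other than r, m, n, p, b, f, v.
selenled ~ silinlid, taskoyen ~ taskuyin — Anbel e corresponds to Gamini i after a consonant, before a nasal.
Applying these to Anbel 'zoyenza':
  zoyenza → zuyenza   (o→u after a consonant, before a consonant other than r, m, n, p, b, f, v)
  zuyenza → zuyinza   (e→i after a consonant, before a nasal)
So the Gamini cognate is 'zuyinza'.

zuyinza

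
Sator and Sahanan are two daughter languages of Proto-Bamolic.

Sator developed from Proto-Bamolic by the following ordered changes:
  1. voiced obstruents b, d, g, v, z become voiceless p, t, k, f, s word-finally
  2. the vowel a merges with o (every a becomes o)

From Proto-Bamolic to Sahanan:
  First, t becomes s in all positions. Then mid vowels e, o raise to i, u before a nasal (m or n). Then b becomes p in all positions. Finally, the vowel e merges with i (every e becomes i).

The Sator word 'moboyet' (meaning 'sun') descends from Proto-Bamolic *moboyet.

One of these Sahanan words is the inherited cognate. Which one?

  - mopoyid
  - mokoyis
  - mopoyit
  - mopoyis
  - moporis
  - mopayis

Sahanan: start from *moboyet.
  rule 1 (unconditioned shift): moboyet → moboyes
  rule 2: no change — moboyes
  rule 3 (unconditioned shift): moboyes → mopoyes
  rule 4 (vowel merger): mopoyes → mopoyis
  ⇒ Sahanan mopoyis

mopoyis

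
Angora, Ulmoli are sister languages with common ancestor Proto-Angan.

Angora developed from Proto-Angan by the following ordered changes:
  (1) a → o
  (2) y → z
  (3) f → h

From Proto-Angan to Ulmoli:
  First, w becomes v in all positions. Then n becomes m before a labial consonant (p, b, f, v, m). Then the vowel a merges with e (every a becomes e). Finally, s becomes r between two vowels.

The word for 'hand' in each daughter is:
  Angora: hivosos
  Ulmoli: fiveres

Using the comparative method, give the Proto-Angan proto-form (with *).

*fivasas

Position 1: Angora has h, Ulmoli has f. Ulmoli preserves f here (none of its changes turn any other segment into f), so the proto-segment is *f.
Position 4: Angora has o, Ulmoli has e. Taking the neighbouring segments as reconstructed: Angora o could go back to *a or *o; Ulmoli e could go back to *a or *e — the one source consistent with every daughter is *a.
Verify the candidate proto-form against each daughter:
Angora: start from *fivasas.
  rule 1 (vowel merger): fivasas → fivosos
  rule 2: no change — fivosos
  rule 3 (unconditioned shift): fivosos → hivosos
  ⇒ Angora hivosos
Ulmoli: *fivasas > fiveses > fiveres  (by vowel merger, rhotacism)
Only *fivasas yields all of Angora hivosos, Ulmoli fiveres.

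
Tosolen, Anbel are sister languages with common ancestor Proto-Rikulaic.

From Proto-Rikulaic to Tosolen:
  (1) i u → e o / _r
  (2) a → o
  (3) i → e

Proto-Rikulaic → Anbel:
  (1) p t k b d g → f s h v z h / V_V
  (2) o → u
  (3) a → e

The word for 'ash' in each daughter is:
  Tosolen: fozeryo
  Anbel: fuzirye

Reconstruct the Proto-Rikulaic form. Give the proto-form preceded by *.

Position 4: Tosolen has e, Anbel has i. Anbel preserves i here (none of its changes turn any other segment into i), so the proto-segment is *i.
Position 7: Tosolen has o, Anbel has e. Taking the neighbouring segments as reconstructed: Tosolen o could go back to *a or *o; Anbel e could go back to *a or *e — the one source consistent with every daughter is *a.
Continuing position by position gives *fozirya; check it forward:
Tosolen: *fozirya
  fozirya → fozerya   [pre-rhotic lowering]
  fozerya → fozeryo   [vowel merger]
  fozeryo (rule 3 does not apply)
  giving Tosolen fozeryo.
Anbel: *fozirya
  fozirya (rule 1 does not apply)
  fozirya → fuzirya   [vowel merger]
  fuzirya → fuzirye   [vowel merger]
  giving Anbel fuzirye.
Only *fozirya yields all of Tosolen fozeryo, Anbel fuzirye.

*fozirya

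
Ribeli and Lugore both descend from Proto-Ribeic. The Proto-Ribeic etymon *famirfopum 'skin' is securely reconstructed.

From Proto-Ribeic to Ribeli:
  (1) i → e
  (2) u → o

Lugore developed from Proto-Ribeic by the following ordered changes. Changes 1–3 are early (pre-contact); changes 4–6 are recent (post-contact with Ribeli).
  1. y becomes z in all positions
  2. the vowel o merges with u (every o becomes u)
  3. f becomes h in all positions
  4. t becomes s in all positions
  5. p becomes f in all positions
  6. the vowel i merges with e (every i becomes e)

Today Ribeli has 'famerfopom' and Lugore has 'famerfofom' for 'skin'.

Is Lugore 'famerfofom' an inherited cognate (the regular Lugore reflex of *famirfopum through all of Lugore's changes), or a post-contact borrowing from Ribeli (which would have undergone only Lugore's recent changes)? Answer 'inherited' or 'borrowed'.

If inherited, *famirfopum would pass through all of Lugore's changes:
Lugore: *famirfopum > famirfupum > hamirhupum > hamirhufum > hamerhufum  (by vowel merger, unconditioned shift, unconditioned shift, vowel merger)
If borrowed from Ribeli 'famerfopom' after the early changes, it would undergo only the recent ones:
  rule 4 (unconditioned shift): no change (famerfopom)
  rule 5 (unconditioned shift): famerfopom → famerfofom
  rule 6 (vowel merger): no change (famerfofom)
  ⇒ as a loan: famerfofom
Lugore 'famerfofom' matches the loan outcome 'famerfofom', not the inherited 'hamerhufum' — it skipped the early Lugore changes, so it was borrowed from Ribeli.

borrowed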